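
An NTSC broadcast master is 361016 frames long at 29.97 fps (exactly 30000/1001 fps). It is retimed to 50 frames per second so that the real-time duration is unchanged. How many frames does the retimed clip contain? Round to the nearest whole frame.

Frames at target rate = 361016 × (50) / (30000/1001) = 45172127/75 ≈ 602295.027.
Nearest whole frame: 602295.

602295 frames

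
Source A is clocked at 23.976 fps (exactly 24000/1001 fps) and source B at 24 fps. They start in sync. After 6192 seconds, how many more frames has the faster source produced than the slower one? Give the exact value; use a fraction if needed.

A emits 24000/1001 × 6192 = 148608000/1001 frames; B emits 24 × 6192 = 148608.
Difference = 148608/1001 frames (≈ 148.4595); B is ahead of A.

148608/1001 frames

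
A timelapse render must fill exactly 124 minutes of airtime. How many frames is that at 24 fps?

178560 frames

124 min = 7440 s.
Frames = 7440 × 24 = 178560.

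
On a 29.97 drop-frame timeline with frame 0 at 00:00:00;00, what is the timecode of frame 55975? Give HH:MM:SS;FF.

Each 10-minute DF block holds 10 × 60 × 30 − 9 × 2 = 17982 frames. 55975 ÷ 17982 → 3 full blocks, remainder 2029.
Within the partial block the first minute is 1800 frames and each further minute 1798, so 1 further minute boundary passed. Total skipped labels = 18 × 3 + 2 × 1 = 56.
Non-drop label index = 55975 + 56 = 56031; at 30 labels/s that is 00:31:07:21, i.e. DF 00:31:07;21.

00:31:07;21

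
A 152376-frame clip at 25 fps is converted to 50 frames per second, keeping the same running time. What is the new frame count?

304752 frames

Target frames = source frames × (target rate / source rate) = 152376 × (50)/(25) = 152376 × 2 = 304752.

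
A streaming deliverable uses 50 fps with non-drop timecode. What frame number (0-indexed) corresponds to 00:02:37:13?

frame 7863

Total seconds to the label: (0 × 3600 + 2 × 60 + 37) = 157.
Frame index = 157 × 50 + 13 = 7863.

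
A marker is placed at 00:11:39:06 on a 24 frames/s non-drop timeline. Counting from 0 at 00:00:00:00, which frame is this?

Total seconds to the label: (0 × 3600 + 11 × 60 + 39) = 699.
Frame index = 699 × 24 + 6 = 16782.

frame 16782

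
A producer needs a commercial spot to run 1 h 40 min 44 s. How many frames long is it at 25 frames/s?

1 h 40 min 44 s = 6044 s.
Frames = 6044 × 25 = 151100.

151100 frames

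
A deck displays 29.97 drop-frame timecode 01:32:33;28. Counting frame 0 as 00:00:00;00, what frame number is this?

166452

Complete 10-minute blocks: 9, each 17982 frames → 161838.
Remaining 2 whole minutes in the current block: 1800 + 1 × 1798 = 3598 frames.
Within the current minute: 33 × 30 + 28 − 2 = 1016 (labels ;00/;01 skipped at this minute). Total = 161838 + 3598 + 1016 = 166452.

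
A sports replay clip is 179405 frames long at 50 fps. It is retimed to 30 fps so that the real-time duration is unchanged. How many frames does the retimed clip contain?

107643 frames

Target frames = source frames × (target rate / source rate) = 179405 × (30)/(50) = 179405 × 3/5 = 107643.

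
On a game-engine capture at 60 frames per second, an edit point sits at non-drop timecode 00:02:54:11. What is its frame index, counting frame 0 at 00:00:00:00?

Total seconds to the label: (0 × 3600 + 2 × 60 + 54) = 174.
Frame index = 174 × 60 + 11 = 10451.

10451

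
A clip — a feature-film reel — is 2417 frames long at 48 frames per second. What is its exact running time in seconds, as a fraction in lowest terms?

Running time = 2417 ÷ (48) = 2417 × 1/48 = 2417/48 s.

2417/48 seconds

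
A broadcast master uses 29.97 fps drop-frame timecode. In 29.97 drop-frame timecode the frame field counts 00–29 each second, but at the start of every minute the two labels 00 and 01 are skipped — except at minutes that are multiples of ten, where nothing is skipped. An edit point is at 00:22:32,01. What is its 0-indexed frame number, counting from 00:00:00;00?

As if non-drop at 30 labels/s: (0 × 3600 + 22 × 60 + 32) × 30 + 1 = 40561.
Minute boundaries passed: 22; those not divisible by 10: 22 − 2 = 20; dropped labels = 2 × 20 = 40.
Actual frame index = 40561 − 40 = 40521.

40521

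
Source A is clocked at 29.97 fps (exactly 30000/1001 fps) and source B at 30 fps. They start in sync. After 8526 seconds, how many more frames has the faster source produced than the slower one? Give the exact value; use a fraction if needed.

A emits 30000/1001 × 8526 = 36540000/143 frames; B emits 30 × 8526 = 255780.
Difference = 36540/143 frames (≈ 255.5245); B is ahead of A.

36540/143 frames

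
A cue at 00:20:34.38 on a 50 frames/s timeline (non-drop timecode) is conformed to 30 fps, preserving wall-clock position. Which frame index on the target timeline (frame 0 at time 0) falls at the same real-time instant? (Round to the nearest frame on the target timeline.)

Source frame index: (0×3600 + 20×60 + 34) × 50 + 38 = 61738.
Real time: 61738 / (50) = 30869/25 s.
Target frame: (30869/25) × (30) = 185214/5 ≈ 37042.800 → 37043.

frame 37043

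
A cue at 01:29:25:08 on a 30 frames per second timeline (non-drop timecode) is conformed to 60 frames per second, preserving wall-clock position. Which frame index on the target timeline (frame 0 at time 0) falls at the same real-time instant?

frame 321916

Source frame index: (1×3600 + 29×60 + 25) × 30 + 8 = 160958.
Real time: 160958 / (30) = 80479/15 s.
Target frame: (80479/15) × (60) = 321916.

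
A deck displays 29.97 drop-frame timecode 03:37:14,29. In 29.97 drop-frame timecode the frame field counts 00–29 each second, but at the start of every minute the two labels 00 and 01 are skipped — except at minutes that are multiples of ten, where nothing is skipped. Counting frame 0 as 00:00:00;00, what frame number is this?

390657

As if non-drop at 30 labels/s: (3 × 3600 + 37 × 60 + 14) × 30 + 29 = 391049.
Minute boundaries passed: 217; those not divisible by 10: 217 − 21 = 196; dropped labels = 2 × 196 = 392.
Actual frame index = 391049 − 392 = 390657.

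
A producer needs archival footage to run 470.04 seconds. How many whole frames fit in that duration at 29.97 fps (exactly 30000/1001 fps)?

Frames = 470.04 × 30000/1001 = 14101200/1001 ≈ 14087.1129.
Complete frames: 14087.

14087 frames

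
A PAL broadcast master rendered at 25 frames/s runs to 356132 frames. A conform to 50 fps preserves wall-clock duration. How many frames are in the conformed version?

Frames at target rate = 356132 × (50) / (25) = 712264.

712264 frames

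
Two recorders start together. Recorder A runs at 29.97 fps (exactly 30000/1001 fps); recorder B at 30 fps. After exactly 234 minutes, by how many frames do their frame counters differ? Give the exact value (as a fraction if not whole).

32400/77 frames

234 min = 14040 s.
A emits 30000/1001 × 14040 = 32400000/77 frames; B emits 30 × 14040 = 421200.
Difference = 32400/77 frames (≈ 420.7792); B is ahead of A.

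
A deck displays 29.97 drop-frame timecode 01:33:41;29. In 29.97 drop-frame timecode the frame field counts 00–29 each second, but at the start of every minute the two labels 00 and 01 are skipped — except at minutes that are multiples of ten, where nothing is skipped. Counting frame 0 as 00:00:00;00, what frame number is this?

As if non-drop at 30 labels/s: (1 × 3600 + 33 × 60 + 41) × 30 + 29 = 168659.
Minute boundaries passed: 93; those not divisible by 10: 93 − 9 = 84; dropped labels = 2 × 84 = 168.
Actual frame index = 168659 − 168 = 168491.

168491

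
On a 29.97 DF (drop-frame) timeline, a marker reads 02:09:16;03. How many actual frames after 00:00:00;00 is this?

232449

As if non-drop at 30 labels/s: (2 × 3600 + 9 × 60 + 16) × 30 + 3 = 232683.
Minute boundaries passed: 129; those not divisible by 10: 129 − 12 = 117; dropped labels = 2 × 117 = 234.
Actual frame index = 232683 − 234 = 232449.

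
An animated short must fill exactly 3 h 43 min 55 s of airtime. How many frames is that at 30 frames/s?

3 h 43 min 55 s = 13435 s.
Frames = 13435 × 30 = 403050.

403050 frames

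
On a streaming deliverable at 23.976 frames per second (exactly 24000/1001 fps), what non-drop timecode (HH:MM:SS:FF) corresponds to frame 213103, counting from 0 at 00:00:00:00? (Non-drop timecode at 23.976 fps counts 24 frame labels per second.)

213103 ÷ 24 = 8879 full seconds, remainder 7 frames.
8879 s = 2 h 27 min 59 s.
Timecode: 02:27:59:07.

02:27:59:07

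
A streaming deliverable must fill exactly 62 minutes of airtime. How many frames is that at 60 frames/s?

223200 frames

62 min = 3720 s.
Frames = 3720 × 60 = 223200.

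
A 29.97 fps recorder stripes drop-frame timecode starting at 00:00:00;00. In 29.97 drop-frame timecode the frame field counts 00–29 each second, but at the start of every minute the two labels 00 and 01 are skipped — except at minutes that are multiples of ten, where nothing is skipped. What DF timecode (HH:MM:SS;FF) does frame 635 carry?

Ten DF minutes hold 17982 frames, so frame 635 lies in block 0 (frames 0–17981) with 635 frames into that block.
The block's first minute is 1800 frames and the rest 1798 each; 635 frames reaches minute 0, so 0 × 18 + 0 × 2 = 0 labels have been skipped so far.
Adding those back, label number 635 + 0 = 635 at 30 labels/s is 21 s + 5 f = 0 h 0 min 21 s frame 5, i.e. 00:00:21;05.

00:00:21;05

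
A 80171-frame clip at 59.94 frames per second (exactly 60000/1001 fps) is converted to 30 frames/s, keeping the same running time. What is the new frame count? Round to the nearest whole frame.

Frames at target rate = 80171 × (30) / (60000/1001) = 80251171/2000 ≈ 40125.586.
Nearest whole frame: 40126.

40126 frames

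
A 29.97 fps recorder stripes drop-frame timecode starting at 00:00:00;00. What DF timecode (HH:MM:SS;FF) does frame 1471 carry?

00:00:49;01

Each 10-minute DF block holds 10 × 60 × 30 − 9 × 2 = 17982 frames. 1471 ÷ 17982 → 0 full blocks, remainder 1471.
Within the partial block the first minute is 1800 frames and each further minute 1798, so 0 further minute boundaries passed. Total skipped labels = 18 × 0 + 2 × 0 = 0.
Non-drop label index = 1471 + 0 = 1471; at 30 labels/s that is 00:00:49:01, i.e. DF 00:00:49;01.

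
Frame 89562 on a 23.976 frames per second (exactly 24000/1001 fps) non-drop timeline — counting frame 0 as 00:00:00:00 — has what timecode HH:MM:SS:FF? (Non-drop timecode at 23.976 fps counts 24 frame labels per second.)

01:02:11:18

89562 ÷ 24 = 3731 full seconds, remainder 18 frames.
3731 s = 1 h 2 min 11 s.
Timecode: 01:02:11:18.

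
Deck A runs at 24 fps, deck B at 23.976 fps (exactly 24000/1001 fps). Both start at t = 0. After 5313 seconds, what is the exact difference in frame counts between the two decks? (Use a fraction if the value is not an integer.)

1656/13 frames

A emits 24 × 5313 = 127512 frames; B emits 24000/1001 × 5313 = 1656000/13.
Difference = 1656/13 frames (≈ 127.3846); B is behind A.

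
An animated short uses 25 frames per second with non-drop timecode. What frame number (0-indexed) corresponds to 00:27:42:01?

frame 41551

Total seconds to the label: (0 × 3600 + 27 × 60 + 42) = 1662.
Frame index = 1662 × 25 + 1 = 41551.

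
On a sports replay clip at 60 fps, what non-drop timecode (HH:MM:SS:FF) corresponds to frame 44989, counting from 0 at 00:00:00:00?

00:12:29:49

44989 ÷ 60 = 749 full seconds, remainder 49 frames.
749 s = 0 h 12 min 29 s.
Timecode: 00:12:29:49.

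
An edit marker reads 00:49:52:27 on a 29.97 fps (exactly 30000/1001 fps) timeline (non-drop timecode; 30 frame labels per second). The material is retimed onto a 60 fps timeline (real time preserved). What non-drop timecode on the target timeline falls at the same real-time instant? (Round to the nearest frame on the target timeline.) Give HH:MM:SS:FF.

00:49:55:54

Source frame index: (0×3600 + 49×60 + 52) × 30 + 27 = 89787.
Real time: 89787 / (30000/1001) = 29958929/10000 s.
Target frame: (29958929/10000) × (60) = 89876787/500 ≈ 179753.574 → 179754.
At 60 labels/s: frame 179754 → 00:49:55:54.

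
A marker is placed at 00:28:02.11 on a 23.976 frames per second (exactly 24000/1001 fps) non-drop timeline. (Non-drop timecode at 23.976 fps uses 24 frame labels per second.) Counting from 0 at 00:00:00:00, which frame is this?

Total seconds to the label: (0 × 3600 + 28 × 60 + 2) = 1682.
Frame index = 1682 × 24 + 11 = 40379.

frame 40379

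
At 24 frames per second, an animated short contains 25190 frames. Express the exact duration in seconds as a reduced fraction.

12595/12 seconds

Running time = 25190 ÷ (24) = 25190 × 1/24 = 12595/12 s.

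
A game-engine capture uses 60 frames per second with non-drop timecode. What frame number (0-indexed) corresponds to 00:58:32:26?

Total seconds to the label: (0 × 3600 + 58 × 60 + 32) = 3512.
Frame index = 3512 × 60 + 26 = 210746.

frame 210746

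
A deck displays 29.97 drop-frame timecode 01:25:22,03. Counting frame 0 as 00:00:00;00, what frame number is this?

153509

Complete 10-minute blocks: 8, each 17982 frames → 143856.
Remaining 5 whole minutes in the current block: 1800 + 4 × 1798 = 8992 frames.
Within the current minute: 22 × 30 + 3 − 2 = 661 (labels ;00/;01 skipped at this minute). Total = 143856 + 8992 + 661 = 153509.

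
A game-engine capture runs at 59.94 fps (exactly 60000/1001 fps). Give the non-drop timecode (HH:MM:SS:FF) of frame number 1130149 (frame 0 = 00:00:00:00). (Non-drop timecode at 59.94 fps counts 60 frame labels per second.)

1130149 ÷ 60 = 18835 full seconds, remainder 49 frames.
18835 s = 5 h 13 min 55 s.
Timecode: 05:13:55:49.

05:13:55:49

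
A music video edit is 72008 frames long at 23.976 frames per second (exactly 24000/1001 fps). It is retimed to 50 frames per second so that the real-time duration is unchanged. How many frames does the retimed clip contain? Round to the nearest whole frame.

150167 frames

Frames at target rate = 72008 × (50) / (24000/1001) = 9010001/60 ≈ 150166.683.
Nearest whole frame: 150167.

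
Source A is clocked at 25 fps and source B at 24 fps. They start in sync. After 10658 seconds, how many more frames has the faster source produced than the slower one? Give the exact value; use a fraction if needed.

10658 frames

A emits 25 × 10658 = 266450 frames; B emits 24 × 10658 = 255792.
Difference = 10658 frames; B is behind A.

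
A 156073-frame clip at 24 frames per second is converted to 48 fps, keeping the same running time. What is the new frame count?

312146 frames

Target frames = source frames × (target rate / source rate) = 156073 × (48)/(24) = 156073 × 2 = 312146.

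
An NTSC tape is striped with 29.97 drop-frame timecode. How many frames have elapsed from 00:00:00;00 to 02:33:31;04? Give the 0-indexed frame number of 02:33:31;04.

Complete 10-minute blocks: 15, each 17982 frames → 269730.
Remaining 3 whole minutes in the current block: 1800 + 2 × 1798 = 5396 frames.
Within the current minute: 31 × 30 + 4 − 2 = 932 (labels ;00/;01 skipped at this minute). Total = 269730 + 5396 + 932 = 276058.

276058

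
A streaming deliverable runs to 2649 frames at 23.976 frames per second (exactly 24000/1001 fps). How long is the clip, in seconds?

110.485375 seconds

Running time = 2649 / (24000/1001) = 110.485375 s.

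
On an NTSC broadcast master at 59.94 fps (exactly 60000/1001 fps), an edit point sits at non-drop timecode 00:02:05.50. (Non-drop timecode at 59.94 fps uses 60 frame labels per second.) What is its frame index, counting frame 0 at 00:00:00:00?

Total seconds to the label: (0 × 3600 + 2 × 60 + 5) = 125.
Frame index = 125 × 60 + 50 = 7550.

frame 7550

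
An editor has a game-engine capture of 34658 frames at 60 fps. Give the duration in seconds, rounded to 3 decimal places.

Running time = 34658 × 1/60 = 17329/30 s ≈ 577.633 s.

577.633 seconds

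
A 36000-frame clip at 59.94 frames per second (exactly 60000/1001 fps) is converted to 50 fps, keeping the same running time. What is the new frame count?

30030 frames

Target frames = source frames × (target rate / source rate) = 36000 × (50)/(60000/1001) = 36000 × 1001/1200 = 30030.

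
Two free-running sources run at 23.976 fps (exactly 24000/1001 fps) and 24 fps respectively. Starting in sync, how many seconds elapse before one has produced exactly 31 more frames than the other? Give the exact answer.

31031/24 seconds

The gap grows by |24 − 24000/1001| = 24/1001 frames per second.
Time for a 31-frame gap: 31 ÷ (24/1001) = 31031/24 s.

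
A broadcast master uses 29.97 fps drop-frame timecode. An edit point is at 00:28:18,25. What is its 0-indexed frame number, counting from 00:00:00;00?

50913

As if non-drop at 30 labels/s: (0 × 3600 + 28 × 60 + 18) × 30 + 25 = 50965.
Minute boundaries passed: 28; those not divisible by 10: 28 − 2 = 26; dropped labels = 2 × 26 = 52.
Actual frame index = 50965 − 52 = 50913.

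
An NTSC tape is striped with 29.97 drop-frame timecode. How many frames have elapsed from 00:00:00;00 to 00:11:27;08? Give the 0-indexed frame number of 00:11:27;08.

20598

Complete 10-minute blocks: 1, each 17982 frames → 17982.
Remaining 1 whole minute in the current block: 1800 + 0 × 1798 = 1800 frames.
Within the current minute: 27 × 30 + 8 − 2 = 816 (labels ;00/;01 skipped at this minute). Total = 17982 + 1800 + 816 = 20598.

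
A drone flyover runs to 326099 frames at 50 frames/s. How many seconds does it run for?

Running time = 326099 / (50) = 6521.98 s.

6521.98 seconds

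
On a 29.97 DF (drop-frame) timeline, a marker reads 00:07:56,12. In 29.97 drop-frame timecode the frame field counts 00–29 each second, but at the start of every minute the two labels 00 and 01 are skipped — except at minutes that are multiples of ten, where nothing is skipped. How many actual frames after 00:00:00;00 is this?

14278

As if non-drop at 30 labels/s: (0 × 3600 + 7 × 60 + 56) × 30 + 12 = 14292.
Minute boundaries passed: 7; those not divisible by 10: 7 − 0 = 7; dropped labels = 2 × 7 = 14.
Actual frame index = 14292 − 14 = 14278.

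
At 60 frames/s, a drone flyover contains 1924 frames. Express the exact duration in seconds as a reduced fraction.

Running time = 1924 ÷ (60) = 1924 × 1/60 = 481/15 s.

481/15 seconds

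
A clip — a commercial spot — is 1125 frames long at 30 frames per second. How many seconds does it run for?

37.5 seconds

Running time = 1125 / (30) = 37.5 s.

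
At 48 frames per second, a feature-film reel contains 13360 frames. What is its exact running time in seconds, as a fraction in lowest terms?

Running time = 13360 ÷ (48) = 13360 × 1/48 = 835/3 s.

835/3 seconds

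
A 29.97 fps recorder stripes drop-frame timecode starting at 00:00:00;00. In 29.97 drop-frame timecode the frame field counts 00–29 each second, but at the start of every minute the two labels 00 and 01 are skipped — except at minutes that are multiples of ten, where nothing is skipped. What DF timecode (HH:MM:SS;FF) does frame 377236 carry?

03:29:47;04

Each 10-minute DF block holds 10 × 60 × 30 − 9 × 2 = 17982 frames. 377236 ÷ 17982 → 20 full blocks, remainder 17596.
Within the partial block the first minute is 1800 frames and each further minute 1798, so 9 further minute boundaries passed. Total skipped labels = 18 × 20 + 2 × 9 = 378.
Non-drop label index = 377236 + 378 = 377614; at 30 labels/s that is 03:29:47:04, i.e. DF 03:29:47;04.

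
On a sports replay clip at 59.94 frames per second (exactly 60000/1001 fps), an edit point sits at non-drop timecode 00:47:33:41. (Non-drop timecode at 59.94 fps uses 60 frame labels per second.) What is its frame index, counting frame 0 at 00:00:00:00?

frame 171221

Total seconds to the label: (0 × 3600 + 47 × 60 + 33) = 2853.
Frame index = 2853 × 60 + 41 = 171221.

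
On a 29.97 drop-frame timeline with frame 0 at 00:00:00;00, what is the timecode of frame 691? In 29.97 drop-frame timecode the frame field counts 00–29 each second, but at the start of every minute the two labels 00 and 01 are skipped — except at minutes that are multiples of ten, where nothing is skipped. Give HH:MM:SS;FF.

00:00:23;01

Each 10-minute DF block holds 10 × 60 × 30 − 9 × 2 = 17982 frames. 691 ÷ 17982 → 0 full blocks, remainder 691.
Within the partial block the first minute is 1800 frames and each further minute 1798, so 0 further minute boundaries passed. Total skipped labels = 18 × 0 + 2 × 0 = 0.
Non-drop label index = 691 + 0 = 691; at 30 labels/s that is 00:00:23:01, i.e. DF 00:00:23;01.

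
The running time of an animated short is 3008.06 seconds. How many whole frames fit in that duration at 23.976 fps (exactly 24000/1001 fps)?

72121 frames

Frames = 3008.06 × 24000/1001 = 6563040/91 ≈ 72121.3187.
Complete frames: 72121.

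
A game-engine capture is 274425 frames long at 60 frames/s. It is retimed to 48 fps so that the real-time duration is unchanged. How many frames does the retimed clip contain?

Target frames = source frames × (target rate / source rate) = 274425 × (48)/(60) = 274425 × 4/5 = 219540.

219540 frames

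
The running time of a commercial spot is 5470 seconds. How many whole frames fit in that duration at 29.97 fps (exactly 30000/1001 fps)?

Frames = 5470 × 30000/1001 = 164100000/1001 ≈ 163936.0639.
Complete frames: 163936.

163936 frames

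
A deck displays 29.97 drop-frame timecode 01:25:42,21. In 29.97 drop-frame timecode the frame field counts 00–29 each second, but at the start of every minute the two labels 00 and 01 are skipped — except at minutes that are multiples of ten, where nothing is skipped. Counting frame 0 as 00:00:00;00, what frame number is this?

154127

As if non-drop at 30 labels/s: (1 × 3600 + 25 × 60 + 42) × 30 + 21 = 154281.
Minute boundaries passed: 85; those not divisible by 10: 85 − 8 = 77; dropped labels = 2 × 77 = 154.
Actual frame index = 154281 − 154 = 154127.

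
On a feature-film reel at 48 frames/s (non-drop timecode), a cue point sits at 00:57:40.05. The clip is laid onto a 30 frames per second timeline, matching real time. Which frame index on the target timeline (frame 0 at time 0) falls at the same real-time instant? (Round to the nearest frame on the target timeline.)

frame 103803

Source frame index: (0×3600 + 57×60 + 40) × 48 + 5 = 166085.
Real time: 166085 / (48) = 166085/48 s.
Target frame: (166085/48) × (30) = 830425/8 ≈ 103803.125 → 103803.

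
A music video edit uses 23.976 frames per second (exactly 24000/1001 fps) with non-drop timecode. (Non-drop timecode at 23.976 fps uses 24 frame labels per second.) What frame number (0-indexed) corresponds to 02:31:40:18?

frame 218418

Total seconds to the label: (2 × 3600 + 31 × 60 + 40) = 9100.
Frame index = 9100 × 24 + 18 = 218418.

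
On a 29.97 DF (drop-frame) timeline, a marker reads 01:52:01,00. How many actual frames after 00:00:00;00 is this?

201428

Complete 10-minute blocks: 11, each 17982 frames → 197802.
Remaining 2 whole minutes in the current block: 1800 + 1 × 1798 = 3598 frames.
Within the current minute: 1 × 30 + 0 − 2 = 28 (labels ;00/;01 skipped at this minute). Total = 197802 + 3598 + 28 = 201428.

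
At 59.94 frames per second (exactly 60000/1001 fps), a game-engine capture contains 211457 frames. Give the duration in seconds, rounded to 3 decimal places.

Running time = 211457 × 1001/60000 = 211668457/60000 s ≈ 3527.808 s.

3527.808 seconds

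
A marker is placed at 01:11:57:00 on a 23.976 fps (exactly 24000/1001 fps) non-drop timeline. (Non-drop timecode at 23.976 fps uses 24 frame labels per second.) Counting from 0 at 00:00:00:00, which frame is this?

frame 103608

Total seconds to the label: (1 × 3600 + 11 × 60 + 57) = 4317.
Frame index = 4317 × 24 + 0 = 103608.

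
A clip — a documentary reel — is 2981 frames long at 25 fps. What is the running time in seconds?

119.24 seconds

Running time = 2981 / (25) = 119.24 s.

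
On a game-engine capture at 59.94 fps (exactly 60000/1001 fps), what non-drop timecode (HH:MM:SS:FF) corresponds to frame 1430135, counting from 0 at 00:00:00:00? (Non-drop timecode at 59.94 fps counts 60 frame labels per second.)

06:37:15:35

1430135 ÷ 60 = 23835 full seconds, remainder 35 frames.
23835 s = 6 h 37 min 15 s.
Timecode: 06:37:15:35.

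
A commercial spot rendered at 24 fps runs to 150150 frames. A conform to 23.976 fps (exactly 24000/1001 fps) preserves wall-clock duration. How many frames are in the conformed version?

150000 frames

Target frames = source frames × (target rate / source rate) = 150150 × (24000/1001)/(24) = 150150 × 1000/1001 = 150000.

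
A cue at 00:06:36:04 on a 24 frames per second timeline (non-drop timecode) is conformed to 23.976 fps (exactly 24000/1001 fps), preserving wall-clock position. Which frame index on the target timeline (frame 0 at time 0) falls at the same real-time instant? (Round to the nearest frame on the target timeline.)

frame 9499

Source frame index: (0×3600 + 6×60 + 36) × 24 + 4 = 9508.
Real time: 9508 / (24) = 2377/6 s.
Target frame: (2377/6) × (24000/1001) = 9508000/1001 ≈ 9498.501 → 9499.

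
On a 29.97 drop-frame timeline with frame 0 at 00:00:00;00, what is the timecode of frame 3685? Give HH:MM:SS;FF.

Ten DF minutes hold 17982 frames, so frame 3685 lies in block 0 (frames 0–17981) with 3685 frames into that block.
The block's first minute is 1800 frames and the rest 1798 each; 3685 frames reaches minute 2, so 0 × 18 + 2 × 2 = 4 labels have been skipped so far.
Adding those back, label number 3685 + 4 = 3689 at 30 labels/s is 122 s + 29 f = 0 h 2 min 2 s frame 29, i.e. 00:02:02;29.

00:02:02;29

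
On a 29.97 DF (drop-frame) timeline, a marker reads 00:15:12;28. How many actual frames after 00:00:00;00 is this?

27360

Complete 10-minute blocks: 1, each 17982 frames → 17982.
Remaining 5 whole minutes in the current block: 1800 + 4 × 1798 = 8992 frames.
Within the current minute: 12 × 30 + 28 − 2 = 386 (labels ;00/;01 skipped at this minute). Total = 17982 + 8992 + 386 = 27360.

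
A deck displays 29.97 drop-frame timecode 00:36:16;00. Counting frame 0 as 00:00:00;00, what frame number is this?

65214

As if non-drop at 30 labels/s: (0 × 3600 + 36 × 60 + 16) × 30 + 0 = 65280.
Minute boundaries passed: 36; those not divisible by 10: 36 − 3 = 33; dropped labels = 2 × 33 = 66.
Actual frame index = 65280 − 66 = 65214.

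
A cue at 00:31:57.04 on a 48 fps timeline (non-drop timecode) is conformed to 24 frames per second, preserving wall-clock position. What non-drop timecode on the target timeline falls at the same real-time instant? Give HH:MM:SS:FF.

00:31:57:02

Source frame index: (0×3600 + 31×60 + 57) × 48 + 4 = 92020.
Real time: 92020 / (48) = 23005/12 s.
Target frame: (23005/12) × (24) = 46010.
At 24 labels/s: frame 46010 → 00:31:57:02.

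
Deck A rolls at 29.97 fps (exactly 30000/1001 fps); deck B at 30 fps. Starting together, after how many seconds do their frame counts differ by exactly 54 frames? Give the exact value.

1801.8 seconds

The gap grows by |30 − 30000/1001| = 30/1001 frames per second.
Time for a 54-frame gap: 54 ÷ (30/1001) = 1801.8 s.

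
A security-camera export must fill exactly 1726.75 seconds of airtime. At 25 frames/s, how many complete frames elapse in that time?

43168 frames

Frames = 1726.75 × 25 = 172675/4 ≈ 43168.7500.
Complete frames: 43168.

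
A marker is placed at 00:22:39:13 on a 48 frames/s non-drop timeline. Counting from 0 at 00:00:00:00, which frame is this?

Total seconds to the label: (0 × 3600 + 22 × 60 + 39) = 1359.
Frame index = 1359 × 48 + 13 = 65245.

frame 65245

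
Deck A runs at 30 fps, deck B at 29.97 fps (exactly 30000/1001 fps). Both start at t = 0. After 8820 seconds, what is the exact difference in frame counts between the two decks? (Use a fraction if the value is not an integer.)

A emits 30 × 8820 = 264600 frames; B emits 30000/1001 × 8820 = 37800000/143.
Difference = 37800/143 frames (≈ 264.3357); B is behind A.

37800/143 frames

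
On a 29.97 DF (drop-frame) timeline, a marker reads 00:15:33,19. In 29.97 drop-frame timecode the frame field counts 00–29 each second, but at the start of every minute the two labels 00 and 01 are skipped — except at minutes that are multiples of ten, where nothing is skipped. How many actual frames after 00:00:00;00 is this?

As if non-drop at 30 labels/s: (0 × 3600 + 15 × 60 + 33) × 30 + 19 = 28009.
Minute boundaries passed: 15; those not divisible by 10: 15 − 1 = 14; dropped labels = 2 × 14 = 28.
Actual frame index = 28009 − 28 = 27981.

27981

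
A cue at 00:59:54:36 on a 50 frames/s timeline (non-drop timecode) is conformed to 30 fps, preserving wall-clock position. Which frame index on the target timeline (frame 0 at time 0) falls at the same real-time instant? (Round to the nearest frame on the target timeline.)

frame 107842

Source frame index: (0×3600 + 59×60 + 54) × 50 + 36 = 179736.
Real time: 179736 / (50) = 89868/25 s.
Target frame: (89868/25) × (30) = 539208/5 ≈ 107841.600 → 107842.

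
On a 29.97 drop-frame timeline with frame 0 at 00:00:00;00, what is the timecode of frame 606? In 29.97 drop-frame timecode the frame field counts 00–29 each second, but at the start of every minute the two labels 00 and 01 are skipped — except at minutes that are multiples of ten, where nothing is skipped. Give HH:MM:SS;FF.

Ten DF minutes hold 17982 frames, so frame 606 lies in block 0 (frames 0–17981) with 606 frames into that block.
The block's first minute is 1800 frames and the rest 1798 each; 606 frames reaches minute 0, so 0 × 18 + 0 × 2 = 0 labels have been skipped so far.
Adding those back, label number 606 + 0 = 606 at 30 labels/s is 20 s + 6 f = 0 h 0 min 20 s frame 6, i.e. 00:00:20;06.

00:00:20;06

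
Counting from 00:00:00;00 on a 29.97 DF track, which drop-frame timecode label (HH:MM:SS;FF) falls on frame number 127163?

Each 10-minute DF block holds 10 × 60 × 30 − 9 × 2 = 17982 frames. 127163 ÷ 17982 → 7 full blocks, remainder 1289.
Within the partial block the first minute is 1800 frames and each further minute 1798, so 0 further minute boundaries passed. Total skipped labels = 18 × 7 + 2 × 0 = 126.
Non-drop label index = 127163 + 126 = 127289; at 30 labels/s that is 01:10:42:29, i.e. DF 01:10:42;29.

01:10:42;29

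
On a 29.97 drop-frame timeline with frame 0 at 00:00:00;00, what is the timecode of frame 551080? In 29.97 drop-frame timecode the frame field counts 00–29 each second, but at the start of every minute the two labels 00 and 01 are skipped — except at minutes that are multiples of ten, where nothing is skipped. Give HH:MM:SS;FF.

Each 10-minute DF block holds 10 × 60 × 30 − 9 × 2 = 17982 frames. 551080 ÷ 17982 → 30 full blocks, remainder 11620.
Within the partial block the first minute is 1800 frames and each further minute 1798, so 6 further minute boundaries passed. Total skipped labels = 18 × 30 + 2 × 6 = 552.
Non-drop label index = 551080 + 552 = 551632; at 30 labels/s that is 05:06:27:22, i.e. DF 05:06:27;22.

05:06:27;22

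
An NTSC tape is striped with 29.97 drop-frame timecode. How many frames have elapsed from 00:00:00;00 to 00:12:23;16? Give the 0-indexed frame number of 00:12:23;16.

22284

As if non-drop at 30 labels/s: (0 × 3600 + 12 × 60 + 23) × 30 + 16 = 22306.
Minute boundaries passed: 12; those not divisible by 10: 12 − 1 = 11; dropped labels = 2 × 11 = 22.
Actual frame index = 22306 − 22 = 22284.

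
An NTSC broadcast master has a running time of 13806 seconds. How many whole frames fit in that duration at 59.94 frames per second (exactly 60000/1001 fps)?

Frames = 13806 × 60000/1001 = 63720000/77 ≈ 827532.4675.
Complete frames: 827532.

827532 frames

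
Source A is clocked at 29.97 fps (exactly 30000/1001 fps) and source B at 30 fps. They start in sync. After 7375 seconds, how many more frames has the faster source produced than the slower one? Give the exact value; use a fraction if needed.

A emits 30000/1001 × 7375 = 221250000/1001 frames; B emits 30 × 7375 = 221250.
Difference = 221250/1001 frames (≈ 221.0290); B is ahead of A.

221250/1001 frames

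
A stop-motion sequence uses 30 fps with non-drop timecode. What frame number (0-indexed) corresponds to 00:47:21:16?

85246

Total seconds to the label: (0 × 3600 + 47 × 60 + 21) = 2841.
Frame index = 2841 × 30 + 16 = 85246.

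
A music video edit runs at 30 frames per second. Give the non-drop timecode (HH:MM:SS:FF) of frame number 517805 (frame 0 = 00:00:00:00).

517805 ÷ 30 = 17260 full seconds, remainder 5 frames.
17260 s = 4 h 47 min 40 s.
Timecode: 04:47:40:05.

04:47:40:05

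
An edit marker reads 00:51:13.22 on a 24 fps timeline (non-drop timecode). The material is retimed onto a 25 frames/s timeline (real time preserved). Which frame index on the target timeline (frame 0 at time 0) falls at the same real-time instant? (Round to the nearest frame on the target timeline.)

frame 76848

Source frame index: (0×3600 + 51×60 + 13) × 24 + 22 = 73774.
Real time: 73774 / (24) = 36887/12 s.
Target frame: (36887/12) × (25) = 922175/12 ≈ 76847.917 → 76848.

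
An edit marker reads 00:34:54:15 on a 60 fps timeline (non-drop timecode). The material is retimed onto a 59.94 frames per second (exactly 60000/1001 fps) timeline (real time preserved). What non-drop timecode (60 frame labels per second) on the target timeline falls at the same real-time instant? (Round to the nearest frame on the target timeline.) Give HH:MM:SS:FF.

Source frame index: (0×3600 + 34×60 + 54) × 60 + 15 = 125655.
Real time: 125655 / (60) = 8377/4 s.
Target frame: (8377/4) × (60000/1001) = 125655000/1001 ≈ 125529.471 → 125529.
At 60 labels/s: frame 125529 → 00:34:52:09.

00:34:52:09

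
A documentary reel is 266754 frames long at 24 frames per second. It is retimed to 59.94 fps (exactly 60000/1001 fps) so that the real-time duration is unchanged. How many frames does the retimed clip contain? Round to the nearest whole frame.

666219 frames

Frames at target rate = 266754 × (60000/1001) / (24) = 666885000/1001 ≈ 666218.781.
Nearest whole frame: 666219.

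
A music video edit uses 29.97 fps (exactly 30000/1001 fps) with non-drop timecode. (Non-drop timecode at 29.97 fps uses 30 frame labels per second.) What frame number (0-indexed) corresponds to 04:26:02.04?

Total seconds to the label: (4 × 3600 + 26 × 60 + 2) = 15962.
Frame index = 15962 × 30 + 4 = 478864.

478864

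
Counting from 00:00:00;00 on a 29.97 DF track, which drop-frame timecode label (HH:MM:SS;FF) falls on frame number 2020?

Each 10-minute DF block holds 10 × 60 × 30 − 9 × 2 = 17982 frames. 2020 ÷ 17982 → 0 full blocks, remainder 2020.
Within the partial block the first minute is 1800 frames and each further minute 1798, so 1 further minute boundary passed. Total skipped labels = 18 × 0 + 2 × 1 = 2.
Non-drop label index = 2020 + 2 = 2022; at 30 labels/s that is 00:01:07:12, i.e. DF 00:01:07;12.

00:01:07;12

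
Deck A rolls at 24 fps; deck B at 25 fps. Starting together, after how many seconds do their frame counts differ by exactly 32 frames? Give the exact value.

32 seconds

The gap grows by |25 − 24| = 1 frame per second.
Time for a 32-frame gap: 32 ÷ (1) = 32 s.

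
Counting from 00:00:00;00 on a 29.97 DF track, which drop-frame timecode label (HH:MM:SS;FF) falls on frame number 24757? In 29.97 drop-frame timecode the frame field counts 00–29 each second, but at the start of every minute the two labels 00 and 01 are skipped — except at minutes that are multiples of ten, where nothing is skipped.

00:13:46;01

Ten DF minutes hold 17982 frames, so frame 24757 lies in block 1 (frames 17982–35963) with 6775 frames into that block.
The block's first minute is 1800 frames and the rest 1798 each; 6775 frames reaches minute 3, so 1 × 18 + 3 × 2 = 24 labels have been skipped so far.
Adding those back, label number 24757 + 24 = 24781 at 30 labels/s is 826 s + 1 f = 0 h 13 min 46 s frame 1, i.e. 00:13:46;01.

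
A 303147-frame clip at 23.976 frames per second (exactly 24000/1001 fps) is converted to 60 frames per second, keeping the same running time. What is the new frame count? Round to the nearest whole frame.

758625 frames

Frames at target rate = 303147 × (60) / (24000/1001) = 303450147/400 ≈ 758625.368.
Nearest whole frame: 758625.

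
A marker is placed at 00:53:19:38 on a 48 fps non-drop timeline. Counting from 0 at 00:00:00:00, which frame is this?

Total seconds to the label: (0 × 3600 + 53 × 60 + 19) = 3199.
Frame index = 3199 × 48 + 38 = 153590.

frame 153590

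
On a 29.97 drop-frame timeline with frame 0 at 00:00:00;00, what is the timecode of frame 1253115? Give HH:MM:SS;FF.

Ten DF minutes hold 17982 frames, so frame 1253115 lies in block 69 (frames 1240758–1258739) with 12357 frames into that block.
The block's first minute is 1800 frames and the rest 1798 each; 12357 frames reaches minute 6, so 69 × 18 + 6 × 2 = 1254 labels have been skipped so far.
Adding those back, label number 1253115 + 1254 = 1254369 at 30 labels/s is 41812 s + 9 f = 11 h 36 min 52 s frame 9, i.e. 11:36:52;09.

11:36:52;09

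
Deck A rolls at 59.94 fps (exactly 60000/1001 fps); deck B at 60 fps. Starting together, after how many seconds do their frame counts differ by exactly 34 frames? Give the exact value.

17017/30 seconds

The gap grows by |60 − 60000/1001| = 60/1001 frames per second.
Time for a 34-frame gap: 34 ÷ (60/1001) = 17017/30 s.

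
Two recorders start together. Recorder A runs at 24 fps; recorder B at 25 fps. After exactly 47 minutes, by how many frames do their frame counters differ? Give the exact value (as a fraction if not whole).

2820 frames

47 min = 2820 s.
A emits 24 × 2820 = 67680 frames; B emits 25 × 2820 = 70500.
Difference = 2820 frames; B is ahead of A.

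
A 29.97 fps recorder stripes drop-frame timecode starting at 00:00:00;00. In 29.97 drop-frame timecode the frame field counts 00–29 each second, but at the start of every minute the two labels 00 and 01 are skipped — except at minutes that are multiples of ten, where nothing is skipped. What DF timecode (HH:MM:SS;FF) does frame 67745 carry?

00:37:40;13

Each 10-minute DF block holds 10 × 60 × 30 − 9 × 2 = 17982 frames. 67745 ÷ 17982 → 3 full blocks, remainder 13799.
Within the partial block the first minute is 1800 frames and each further minute 1798, so 7 further minute boundaries passed. Total skipped labels = 18 × 3 + 2 × 7 = 68.
Non-drop label index = 67745 + 68 = 67813; at 30 labels/s that is 00:37:40:13, i.e. DF 00:37:40;13.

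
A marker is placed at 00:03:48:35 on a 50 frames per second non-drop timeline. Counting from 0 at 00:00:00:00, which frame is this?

frame 11435

Total seconds to the label: (0 × 3600 + 3 × 60 + 48) = 228.
Frame index = 228 × 50 + 35 = 11435.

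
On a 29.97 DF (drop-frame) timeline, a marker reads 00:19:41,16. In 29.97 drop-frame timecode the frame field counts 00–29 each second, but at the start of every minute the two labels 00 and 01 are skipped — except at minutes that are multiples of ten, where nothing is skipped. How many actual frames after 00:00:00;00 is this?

35410

As if non-drop at 30 labels/s: (0 × 3600 + 19 × 60 + 41) × 30 + 16 = 35446.
Minute boundaries passed: 19; those not divisible by 10: 19 − 1 = 18; dropped labels = 2 × 18 = 36.
Actual frame index = 35446 − 36 = 35410.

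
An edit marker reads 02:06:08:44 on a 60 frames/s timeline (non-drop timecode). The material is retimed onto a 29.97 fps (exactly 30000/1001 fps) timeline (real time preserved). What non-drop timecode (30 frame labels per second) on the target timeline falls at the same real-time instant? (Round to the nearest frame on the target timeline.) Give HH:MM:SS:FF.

Source frame index: (2×3600 + 6×60 + 8) × 60 + 44 = 454124.
Real time: 454124 / (60) = 113531/15 s.
Target frame: (113531/15) × (30000/1001) = 20642000/91 ≈ 226835.165 → 226835.
At 30 labels/s: frame 226835 → 02:06:01:05.

02:06:01:05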